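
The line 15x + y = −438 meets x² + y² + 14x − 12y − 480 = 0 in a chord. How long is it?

√226

The distance from (−7, 6) to the line is 339/√226, and r² = 565.
Chord = 2√(r² − d²) = 2·√(113/2) = √226.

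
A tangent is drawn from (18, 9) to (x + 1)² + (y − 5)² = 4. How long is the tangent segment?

√373

Centre (−1, 5), r² = 4. |PO|² = (19)² + (4)² = 377.
Power of the point: PT² = |PO|² − r² = 373, so PT = √373.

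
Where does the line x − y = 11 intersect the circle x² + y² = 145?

(−1, −12) and (12, 1)

From the line, y = x − 11. Substituting:
2x² − 22x − 24 = 0  ⟹  x² − 11x − 12 = 0
x = 12 or x = −1, giving (12, 1) and (−1, −12).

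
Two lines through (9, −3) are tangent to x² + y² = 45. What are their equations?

x − 2y = 15 and 2x + y = 15

Let a tangent through (9, −3) have slope m. Its distance from (0, 0) must equal 3√5:
(−9m − (3))² = 45(m² + 1)
2m² + 3m − 2 = 0, so m = 1/2 or m = −2.
With m = 1/2: x − 2y = 15. With m = −2: 2x + y = 15.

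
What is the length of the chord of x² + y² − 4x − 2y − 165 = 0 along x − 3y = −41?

The distance from (2, 1) to the line is 40/√10, and r² = 170.
Chord = 2√(r² − d²) = 2·√(10) = 2√10.

2√10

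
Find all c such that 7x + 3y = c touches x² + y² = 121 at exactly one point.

For a tangent, require d(centre, line) = r = 11.
|7·0 + 3·0 − c| / √58 = 11
|c| = 11√58.

c = ±11√58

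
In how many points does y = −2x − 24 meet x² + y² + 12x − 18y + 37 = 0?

Centre (−6, 9), r² = 80. Distance² from centre to line = (21)²/5 = 441/5.
Since d² > r², the line lies outside the circle.

0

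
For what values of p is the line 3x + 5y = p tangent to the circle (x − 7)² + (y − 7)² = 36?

For a tangent, require d(centre, line) = r = 6.
|3·7 + 5·7 − p| / √34 = 6
|p − (56)| = 6√34.

p = 56 ± 6√34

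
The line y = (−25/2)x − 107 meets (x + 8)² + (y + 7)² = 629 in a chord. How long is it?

Express y = (−214 − 25x)/2 and substitute into the circle:
629x² + 10064x + 37740 = 0  ⟹  x² + 16x + 60 = 0
x = −6 or x = −10, giving (−6, −32) and (−10, 18).
|(−6, −32) − (−10, 18)| = √((4)² + (−50)²) = 2√629.

2√629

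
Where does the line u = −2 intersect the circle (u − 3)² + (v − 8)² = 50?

(−2, 3) and (−2, 13)

The line gives u = −2. Substituting into the circle:
v² − 16v + 39 = 0
v = 13 or v = 3, giving (−2, 13) and (−2, 3).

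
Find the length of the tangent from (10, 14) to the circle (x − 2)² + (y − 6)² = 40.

2√22

With centre O = (2, 6), |OP|² = 128 and r² = 40.
By the tangent–radius right angle, tangent length = √(|PO|² − r²) = √88 = 2√22.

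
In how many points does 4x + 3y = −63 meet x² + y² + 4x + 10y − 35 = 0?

1

d² = (4·(−2) + 3·(−5) − (−63))²/25 = 64; r² = 64.
Since d² = r², the line is tangent.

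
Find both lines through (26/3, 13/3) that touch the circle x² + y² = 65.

Let a tangent through (26/3, 13/3) have slope m. Its distance from (0, 0) must equal √65:
[m·(−26/3) − (−13/3)]² = 65(m² + 1)
7m² − 52m − 32 = 0, so m = −4/7 or m = 8.
With m = −4/7: 4x + 7y = 65. With m = 8: 8x − y = 65.

4x + 7y = 65 and 8x − y = 65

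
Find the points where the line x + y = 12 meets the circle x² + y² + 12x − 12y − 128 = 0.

Substitute y = −x + 12:
2x² − 128 = 0  ⟹  x² − 64 = 0
x = 8 or x = −8, giving (8, 4) and (−8, 20).

(−8, 20) and (8, 4)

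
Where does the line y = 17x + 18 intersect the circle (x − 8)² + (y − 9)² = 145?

(−1, 1) and (0, 18)

Substitute y = 17x + 18:
290x² + 290x = 0  ⟹  x² + x = 0
x = 0 or x = −1, giving (0, 18) and (−1, 1).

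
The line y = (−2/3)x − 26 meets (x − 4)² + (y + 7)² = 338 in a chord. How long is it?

2√13

The distance from (4, −7) to the line is 65/√13, and r² = 338.
Half the chord is √(r² − d²) = √(13), so the full chord is 2√13.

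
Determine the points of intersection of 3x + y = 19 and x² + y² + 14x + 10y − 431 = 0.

(1, 16) and (12, −17)

Substitute y = −3x + 19:
10x² − 130x + 120 = 0  ⟹  x² − 13x + 12 = 0
x = 12 or x = 1, giving (12, −17) and (1, 16).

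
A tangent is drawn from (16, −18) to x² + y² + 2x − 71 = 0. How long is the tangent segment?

With centre O = (−1, 0), |OP|² = 613 and r² = 72.
By the tangent–radius right angle, tangent length = √(|PO|² − r²) = √541.

√541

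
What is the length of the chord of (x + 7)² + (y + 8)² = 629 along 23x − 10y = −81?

Centre (−7, −8), r² = 629. Perpendicular distance d from centre to line = |0| / √629 = 0/√629.
Half the chord is √(r² − d²) = √(629), so the full chord is 2√629.

2√629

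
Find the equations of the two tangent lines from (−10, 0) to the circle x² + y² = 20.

x + 2y = −10 and x − 2y = −10

A line y − (0) = m(x − (−10)) is tangent when its distance from (0, 0) is 2√5:
[m·(10) − (0)]² = 20(m² + 1)
4m² − 1 = 0, so m = −1/2 or m = 1/2.
With m = −1/2: x + 2y = −10. With m = 1/2: x − 2y = −10.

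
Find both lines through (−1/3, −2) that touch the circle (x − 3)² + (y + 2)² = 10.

Write the tangent as mx − y + (−2 − m·(−1/3)) = 0 and set its distance from the centre to √10:
(10/3m − (0))² = 10(m² + 1)
m² − 9 = 0, so m = −3 or m = 3.
With m = −3: 3x + y = −3. With m = 3: 3x − y = 1.

3x + y = −3 and 3x − y = 1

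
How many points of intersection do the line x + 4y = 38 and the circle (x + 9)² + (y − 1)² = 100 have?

Substituting the line into the circle gives 17x² + 220x + 852 = 0.
Discriminant = (220)² − 4·17·(852) = −9536 < 0.
No real roots: the line does not meet the circle.

0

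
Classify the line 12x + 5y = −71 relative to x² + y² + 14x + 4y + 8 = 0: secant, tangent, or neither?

Substituting the line into the circle gives 169x² + 1814x + 3821 = 0.
Δ = 3290596 − 2582996 = 707600.
Two real roots: the line is a secant.

secant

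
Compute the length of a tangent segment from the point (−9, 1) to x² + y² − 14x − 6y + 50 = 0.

6√7

Centre (7, 3), r² = 8. |PO|² = (−16)² + (−2)² = 260.
Power of the point: PT² = |PO|² − r² = 252, so PT = 6√7.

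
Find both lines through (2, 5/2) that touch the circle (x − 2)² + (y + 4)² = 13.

3x + 2y = 11 and 3x − 2y = 1

Let a tangent through (2, 5/2) have slope m. Its distance from (2, −4) must equal √13:
[m·(0) − (−13/2)]² = 13(m² + 1)
4m² − 9 = 0, so m = −3/2 or m = 3/2.
With m = −3/2: 3x + 2y = 11. With m = 3/2: 3x − 2y = 1.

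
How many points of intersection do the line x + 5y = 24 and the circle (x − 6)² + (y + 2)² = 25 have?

d² = (1·6 + 5·(−2) − (24))²/26 = 392/13; r² = 25.
Since d² > r², the line lies outside the circle.

0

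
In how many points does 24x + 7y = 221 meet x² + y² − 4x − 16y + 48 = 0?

0

Centre (2, 8), r² = 20. Distance² from centre to line = (−117)²/625 = 13689/625.
Since d² > r², the line lies outside the circle.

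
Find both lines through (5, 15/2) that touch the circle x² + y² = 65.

Write the tangent as mx − y + (15/2 − m·(5)) = 0 and set its distance from the centre to √65:
[m·(−5) − (−15/2)]² = 65(m² + 1)
32m² + 60m + 7 = 0, so m = −7/4 or m = −1/8.
With m = −7/4: 7x + 4y = 65. With m = −1/8: x + 8y = 65.

7x + 4y = 65 and x + 8y = 65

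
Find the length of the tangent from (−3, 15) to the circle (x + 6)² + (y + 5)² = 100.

√309

With centre O = (−6, −5), |OP|² = 409 and r² = 100.
The tangent meets the radius at right angles, so tangent² = |PO|² − r² = 409 − 100 = 309.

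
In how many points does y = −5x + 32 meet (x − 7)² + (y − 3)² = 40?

2

Substituting the line into the circle gives 26x² − 304x + 850 = 0.
Δ = 92416 − 88400 = 4016.
Two real roots: the line is a secant.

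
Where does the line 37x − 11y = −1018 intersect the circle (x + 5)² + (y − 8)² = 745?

Substitute y = (1018 + 37x)/11:
1490x² + 70030x + 777780 = 0  ⟹  x² + 47x + 522 = 0
x = −18 or x = −29, giving (−18, 32) and (−29, −5).

(−29, −5) and (−18, 32)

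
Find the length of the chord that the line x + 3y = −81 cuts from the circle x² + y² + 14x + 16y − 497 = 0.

12√10

The distance from (−7, −8) to the line is 50/√10, and r² = 610.
Half the chord is √(r² − d²) = √(360), so the full chord is 12√10.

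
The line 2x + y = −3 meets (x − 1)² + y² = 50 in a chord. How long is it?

From the line, y = −2x − 3. Substituting:
5x² + 10x − 40 = 0  ⟹  x² + 2x − 8 = 0
x = 2 or x = −4, giving (2, −7) and (−4, 5).
|(2, −7) − (−4, 5)| = √((6)² + (−12)²) = 6√5.

6√5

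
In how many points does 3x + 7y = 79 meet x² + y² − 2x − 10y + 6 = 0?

0

Centre (1, 5), r² = 20. Distance² from centre to line = (−41)²/58 = 1681/58.
Since d² > r², the line lies outside the circle.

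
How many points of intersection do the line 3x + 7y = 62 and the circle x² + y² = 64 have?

0

Centre (0, 0), r² = 64. Distance² from centre to line = (−62)²/58 = 1922/29.
Since d² > r², the line lies outside the circle.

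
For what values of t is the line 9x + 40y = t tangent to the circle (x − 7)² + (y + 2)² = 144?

t = −509 or t = 475

Tangency holds when the distance from the centre (7, −2) to the line equals the radius 12:
|9·7 + 40·(−2) − t| / √1681 = 12
|t − (−17)| = 12·41, so t = 475 or t = −509.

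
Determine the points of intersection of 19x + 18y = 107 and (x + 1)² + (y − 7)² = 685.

(−19, 26) and (17, −12)

Substitute y = (107 − 19x)/18:
685x² + 1370x − 221255 = 0  ⟹  x² + 2x − 323 = 0
x = 17 or x = −19, giving (17, −12) and (−19, 26).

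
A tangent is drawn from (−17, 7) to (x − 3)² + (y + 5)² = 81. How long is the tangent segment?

√463

With centre O = (3, −5), |OP|² = 544 and r² = 81.
The tangent meets the radius at right angles, so tangent² = |PO|² − r² = 544 − 81 = 463.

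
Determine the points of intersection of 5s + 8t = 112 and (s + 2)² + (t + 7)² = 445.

From the line, t = (112 − 5s)/8. Substituting:
89s² − 1424s = 0  ⟹  s² − 16s = 0
s = 16 or s = 0, giving (16, 4) and (0, 14).

(0, 14) and (16, 4)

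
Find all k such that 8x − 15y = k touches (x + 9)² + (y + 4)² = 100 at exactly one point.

k = −182 or k = 158

The line touches the circle iff its distance from (−9, −4) is 10:
|8·(−9) − 15·(−4) − k| / √289 = 10
|k − (−12)| = 10·17, so k = 158 or k = −182.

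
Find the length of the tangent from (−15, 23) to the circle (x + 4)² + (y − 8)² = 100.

√246

With centre O = (−4, 8), |OP|² = 346 and r² = 100.
The tangent meets the radius at right angles, so tangent² = |PO|² − r² = 346 − 100 = 246.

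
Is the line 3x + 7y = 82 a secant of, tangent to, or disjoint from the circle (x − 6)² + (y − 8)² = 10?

Substituting the line into the circle gives 58x² − 744x + 1950 = 0.
Δ = 553536 − 452400 = 101136.
Two real roots: the line is a secant.

secant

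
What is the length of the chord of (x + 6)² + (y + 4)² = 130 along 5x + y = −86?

2√26

Express y = −5x − 86 and substitute into the circle:
26x² + 832x + 6630 = 0  ⟹  x² + 32x + 255 = 0
x = −15 or x = −17, giving (−15, −11) and (−17, −1).
|(−15, −11) − (−17, −1)| = √((2)² + (−10)²) = 2√26.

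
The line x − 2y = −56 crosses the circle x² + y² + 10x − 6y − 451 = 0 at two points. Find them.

(−22, 17) and (−6, 25)

Express y = (56 + x)/2 and substitute into the circle:
5x² + 140x + 660 = 0  ⟹  x² + 28x + 132 = 0
x = −6 or x = −22, giving (−6, 25) and (−22, 17).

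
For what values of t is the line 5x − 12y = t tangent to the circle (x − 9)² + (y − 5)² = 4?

Tangency holds when the distance from the centre (9, 5) to the line equals the radius 2:
|5·9 − 12·5 − t| / √169 = 2
|t − (−15)| = 2·13, so t = 11 or t = −41.

t = −41 or t = 11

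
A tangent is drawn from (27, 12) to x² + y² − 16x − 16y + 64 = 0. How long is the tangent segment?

√313

With centre O = (8, 8), |OP|² = 377 and r² = 64.
Power of the point: PT² = |PO|² − r² = 313, so PT = √313.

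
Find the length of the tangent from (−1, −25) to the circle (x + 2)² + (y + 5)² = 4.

The centre is (−2, −5) and r = 2. The square of the distance from P to the centre is 1 + 400 = 401.
The tangent meets the radius at right angles, so tangent² = |PO|² − r² = 401 − 4 = 397.

√397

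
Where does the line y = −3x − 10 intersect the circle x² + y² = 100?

Substitute y = −3x − 10:
10x² + 60x = 0  ⟹  x² + 6x = 0
x = 0 or x = −6, giving (0, −10) and (−6, 8).

(−6, 8) and (0, −10)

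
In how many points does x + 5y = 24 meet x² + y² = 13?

0

Substituting the line into the circle gives 26x² − 48x + 251 = 0.
Discriminant = (−48)² − 4·26·(251) = −23800 < 0.
No real roots: the line does not meet the circle.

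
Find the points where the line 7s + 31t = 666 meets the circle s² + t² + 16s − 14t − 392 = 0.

(−20, 26) and (11, 19)

From the line, t = (666 − 7s)/31. Substituting:
1010s² + 9090s − 222200 = 0  ⟹  s² + 9s − 220 = 0
s = 11 or s = −20, giving (11, 19) and (−20, 26).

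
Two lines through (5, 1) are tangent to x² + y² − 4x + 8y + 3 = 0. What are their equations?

Let a tangent through (5, 1) have slope m. Its distance from (2, −4) must equal √17:
(−3m − (−5))² = 17(m² + 1)
4m² + 15m − 4 = 0, so m = 1/4 or m = −4.
With m = 1/4: x − 4y = 1. With m = −4: 4x + y = 21.

x − 4y = 1 and 4x + y = 21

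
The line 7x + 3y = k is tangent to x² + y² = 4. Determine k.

k = ±2√58

For a tangent, require d(centre, line) = r = 2.
|7·0 + 3·0 − k| / √58 = 2
|k| = 2√58.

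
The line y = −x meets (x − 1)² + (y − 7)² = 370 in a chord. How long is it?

From the line, y = −x. Substituting:
2x² + 12x − 320 = 0  ⟹  x² + 6x − 160 = 0
x = 10 or x = −16, giving (10, −10) and (−16, 16).
|(10, −10) − (−16, 16)| = √((26)² + (−26)²) = 26√2.

26√2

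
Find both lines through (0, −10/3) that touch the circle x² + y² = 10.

A line y − (−10/3) = m(x − (0)) is tangent when its distance from (0, 0) is √10:
[m·(0) − (10/3)]² = 10(m² + 1)
9m² − 1 = 0, so m = 1/3 or m = −1/3.
Through (0, −10/3) these give x − 3y = 10 and x + 3y = −10.

x − 3y = 10 and x + 3y = −10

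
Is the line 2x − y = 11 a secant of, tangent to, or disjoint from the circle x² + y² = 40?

Substituting the line into the circle gives 5x² − 44x + 81 = 0.
Δ = 1936 − 1620 = 316.
Two real roots: the line is a secant.

secant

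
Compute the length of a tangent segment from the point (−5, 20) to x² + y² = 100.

5√13

Centre (0, 0), r² = 100. |PO|² = (−5)² + (20)² = 425.
By the tangent–radius right angle, tangent length = √(|PO|² − r²) = √325 = 5√13.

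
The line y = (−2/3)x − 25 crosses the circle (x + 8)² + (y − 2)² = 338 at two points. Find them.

(−21, −11) and (−15, −15)

Substitute y = (−75 − 2x)/3:
13x² + 468x + 4095 = 0  ⟹  x² + 36x + 315 = 0
x = −15 or x = −21, giving (−15, −15) and (−21, −11).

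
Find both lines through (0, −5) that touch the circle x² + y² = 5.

2x − y = 5 and 2x + y = −5

Let a tangent through (0, −5) have slope m. Its distance from (0, 0) must equal √5:
[m·(0) − (5)]² = 5(m² + 1)
m² − 4 = 0, so m = 2 or m = −2.
With m = 2: 2x − y = 5. With m = −2: 2x + y = −5.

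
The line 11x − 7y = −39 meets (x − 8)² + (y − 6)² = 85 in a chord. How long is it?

From the line, y = (39 + 11x)/7. Substituting:
170x² − 850x − 1020 = 0  ⟹  x² − 5x − 6 = 0
x = 6 or x = −1, giving (6, 15) and (−1, 4).
|(6, 15) − (−1, 4)| = √((7)² + (11)²) = √170.

√170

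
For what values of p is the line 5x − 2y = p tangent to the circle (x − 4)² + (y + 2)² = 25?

p = 24 ± 5√29

The line touches the circle iff its distance from (4, −2) is 5:
|5·4 − 2·(−2) − p| / √29 = 5
|p − (24)| = 5√29.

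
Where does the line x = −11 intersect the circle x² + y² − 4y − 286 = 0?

(−11, −11) and (−11, 15)

The line gives x = −11. Substituting into the circle:
y² − 4y − 165 = 0
y = 15 or y = −11, giving (−11, 15) and (−11, −11).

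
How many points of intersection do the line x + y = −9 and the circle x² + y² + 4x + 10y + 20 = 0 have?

2

Centre (−2, −5), r² = 9. Distance² from centre to line = (2)²/2 = 2.
Since d² < r², the line cuts the circle twice.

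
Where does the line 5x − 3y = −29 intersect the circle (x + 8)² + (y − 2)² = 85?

(−10, −7) and (−1, 8)

From the line, y = (29 + 5x)/3. Substituting:
34x² + 374x + 340 = 0  ⟹  x² + 11x + 10 = 0
x = −1 or x = −10, giving (−1, 8) and (−10, −7).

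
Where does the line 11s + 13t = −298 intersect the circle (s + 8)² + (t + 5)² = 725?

Substitute t = (−298 − 11s)/13:
290s² + 7830s − 57420 = 0  ⟹  s² + 27s − 198 = 0
s = 6 or s = −33, giving (6, −28) and (−33, 5).

(−33, 5) and (6, −28)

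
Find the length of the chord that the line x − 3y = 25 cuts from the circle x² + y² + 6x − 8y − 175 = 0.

The distance from (−3, 4) to the line is 40/√10, and r² = 200.
Chord = 2√(r² − d²) = 2·√(40) = 4√10.

4√10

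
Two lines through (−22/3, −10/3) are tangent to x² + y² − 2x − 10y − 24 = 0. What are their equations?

A line y − (−10/3) = m(x − (−22/3)) is tangent when its distance from (1, 5) is 5√2:
[m·(25/3) − (25/3)]² = 50(m² + 1)
7m² − 50m + 7 = 0, so m = 7 or m = 1/7.
Through (−22/3, −10/3) these give 7x − y = −48 and x − 7y = 16.

7x − y = −48 and x − 7y = 16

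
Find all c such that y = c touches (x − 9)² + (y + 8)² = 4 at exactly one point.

The line touches the circle iff its distance from (9, −8) is 2:
|0·9 + 1·(−8) − c| / √1 = 2
|c − (−8)| = 2, so c = −6 or c = −10.

c = −10 or c = −6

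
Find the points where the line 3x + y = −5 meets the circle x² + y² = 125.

Substitute y = −3x − 5:
10x² + 30x − 100 = 0  ⟹  x² + 3x − 10 = 0
x = 2 or x = −5, giving (2, −11) and (−5, 10).

(−5, 10) and (2, −11)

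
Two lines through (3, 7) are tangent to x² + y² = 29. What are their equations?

Write the tangent as mx − y + (7 − m·(3)) = 0 and set its distance from the centre to √29:
(−3m − (−7))² = 29(m² + 1)
10m² + 21m − 10 = 0, so m = −5/2 or m = 2/5.
With m = −5/2: 5x + 2y = 29. With m = 2/5: 2x − 5y = −29.

5x + 2y = 29 and 2x − 5y = −29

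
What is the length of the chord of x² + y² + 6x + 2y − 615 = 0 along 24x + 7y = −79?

50

Express y = (−79 − 24x)/7 and substitute into the circle:
625x² + 3750x − 25000 = 0  ⟹  x² + 6x − 40 = 0
x = 4 or x = −10, giving (4, −25) and (−10, 23).
Chord length = distance between (4, −25) and (−10, 23) = √2500 = 50.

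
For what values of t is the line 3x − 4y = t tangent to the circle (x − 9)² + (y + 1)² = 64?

For a tangent, require d(centre, line) = r = 8.
|3·9 − 4·(−1) − t| / √25 = 8
|t − (31)| = 8·5, so t = 71 or t = −9.

t = −9 or t = 71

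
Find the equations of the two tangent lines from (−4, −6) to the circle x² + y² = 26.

x − 5y = 26 and 5x + y = −26

A line y − (−6) = m(x − (−4)) is tangent when its distance from (0, 0) is √26:
[m·(4) − (6)]² = 26(m² + 1)
5m² + 24m − 5 = 0, so m = 1/5 or m = −5.
With m = 1/5: x − 5y = 26. With m = −5: 5x + y = −26.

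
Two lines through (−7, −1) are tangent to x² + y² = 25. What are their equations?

4x − 3y = −25 and 3x + 4y = −25

A line y − (−1) = m(x − (−7)) is tangent when its distance from (0, 0) is 5:
[m·(7) − (1)]² = 25(m² + 1)
12m² − 7m − 12 = 0, so m = 4/3 or m = −3/4.
Through (−7, −1) these give 4x − 3y = −25 and 3x + 4y = −25.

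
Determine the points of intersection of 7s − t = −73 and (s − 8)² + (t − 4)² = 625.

From the line, t = 7s + 73. Substituting:
50s² + 950s + 4200 = 0  ⟹  s² + 19s + 84 = 0
s = −7 or s = −12, giving (−7, 24) and (−12, −11).

(−12, −11) and (−7, 24)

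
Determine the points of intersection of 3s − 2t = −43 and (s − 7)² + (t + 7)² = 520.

(−15, −1) and (−7, 11)

From the line, t = (43 + 3s)/2. Substituting:
13s² + 286s + 1365 = 0  ⟹  s² + 22s + 105 = 0
s = −7 or s = −15, giving (−7, 11) and (−15, −1).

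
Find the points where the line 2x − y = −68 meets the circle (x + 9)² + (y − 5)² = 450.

From the line, y = 2x + 68. Substituting:
5x² + 270x + 3600 = 0  ⟹  x² + 54x + 720 = 0
x = −24 or x = −30, giving (−24, 20) and (−30, 8).

(−30, 8) and (−24, 20)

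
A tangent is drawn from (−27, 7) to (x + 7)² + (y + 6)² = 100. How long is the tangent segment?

Centre (−7, −6), r² = 100. |PO|² = (−20)² + (13)² = 569.
By the tangent–radius right angle, tangent length = √(|PO|² − r²) = √469.

√469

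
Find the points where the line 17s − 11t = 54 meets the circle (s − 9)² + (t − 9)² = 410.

(−2, −8) and (20, 26)

Substitute t = (−54 + 17s)/11:
410s² − 7380s − 16400 = 0  ⟹  s² − 18s − 40 = 0
s = 20 or s = −2, giving (20, 26) and (−2, −8).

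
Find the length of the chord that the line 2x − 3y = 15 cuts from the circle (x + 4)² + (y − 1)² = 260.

8√13

Centre (−4, 1), r² = 260. Perpendicular distance d from centre to line = |−26| / √13 = 26/√13.
Chord = 2√(r² − d²) = 2·√(208) = 8√13.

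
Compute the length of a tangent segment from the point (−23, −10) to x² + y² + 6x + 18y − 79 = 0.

2√58

With centre O = (−3, −9), |OP|² = 401 and r² = 169.
Power of the point: PT² = |PO|² − r² = 232, so PT = 2√58.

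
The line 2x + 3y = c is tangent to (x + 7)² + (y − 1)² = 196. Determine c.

c = −11 ± 14√13

Tangency holds when the distance from the centre (−7, 1) to the line equals the radius 14:
|2·(−7) + 3·1 − c| / √13 = 14
|c − (−11)| = 14√13.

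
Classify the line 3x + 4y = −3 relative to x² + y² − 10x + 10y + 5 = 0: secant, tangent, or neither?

secant

Substituting the line into the circle gives 25x² − 262x − 31 = 0.
Δ = 68644 − (−3100) = 71744.
Two real roots: the line is a secant.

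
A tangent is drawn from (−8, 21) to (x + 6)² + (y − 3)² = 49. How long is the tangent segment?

3√31

The centre is (−6, 3) and r = 7. The square of the distance from P to the centre is 4 + 324 = 328.
By the tangent–radius right angle, tangent length = √(|PO|² − r²) = √279 = 3√31.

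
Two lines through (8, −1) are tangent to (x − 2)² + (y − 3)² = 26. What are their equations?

Write the tangent as mx − y + (−1 − m·(8)) = 0 and set its distance from the centre to √26:
(−6m − (4))² = 26(m² + 1)
5m² + 24m − 5 = 0, so m = −5 or m = 1/5.
With m = −5: 5x + y = 39. With m = 1/5: x − 5y = 13.

5x + y = 39 and x − 5y = 13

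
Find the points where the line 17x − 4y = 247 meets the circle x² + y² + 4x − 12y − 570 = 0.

From the line, y = (−247 + 17x)/4. Substituting:
305x² − 9150x + 63745 = 0  ⟹  x² − 30x + 209 = 0
x = 19 or x = 11, giving (19, 19) and (11, −15).

(11, −15) and (19, 19)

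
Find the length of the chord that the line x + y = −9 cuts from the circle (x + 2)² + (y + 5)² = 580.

Centre (−2, −5), r² = 580. Perpendicular distance d from centre to line = |2| / √2 = 2/√2.
Half the chord is √(r² − d²) = √(578), so the full chord is 34√2.

34√2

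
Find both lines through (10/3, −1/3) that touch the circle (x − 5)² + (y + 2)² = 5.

Let a tangent through (10/3, −1/3) have slope m. Its distance from (5, −2) must equal √5:
[m·(5/3) − (−5/3)]² = 5(m² + 1)
2m² − 5m + 2 = 0, so m = 1/2 or m = 2.
Through (10/3, −1/3) these give x − 2y = 4 and 2x − y = 7.

x − 2y = 4 and 2x − y = 7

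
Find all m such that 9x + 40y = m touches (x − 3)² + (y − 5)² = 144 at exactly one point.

Tangency holds when the distance from the centre (3, 5) to the line equals the radius 12:
|9·3 + 40·5 − m| / √1681 = 12
|m − (227)| = 12·41, so m = 719 or m = −265.

m = −265 or m = 719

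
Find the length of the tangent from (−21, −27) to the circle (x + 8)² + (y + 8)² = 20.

√510

With centre O = (−8, −8), |OP|² = 530 and r² = 20.
The tangent meets the radius at right angles, so tangent² = |PO|² − r² = 530 − 20 = 510.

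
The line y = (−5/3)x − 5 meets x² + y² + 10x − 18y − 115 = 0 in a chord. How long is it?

5√34

The distance from (−5, 9) to the line is 17/√34, and r² = 221.
Chord = 2√(r² − d²) = 2·√(425/2) = 5√34.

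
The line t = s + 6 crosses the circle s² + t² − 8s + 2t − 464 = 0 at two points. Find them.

(−16, −10) and (13, 19)

Substitute t = s + 6:
2s² + 6s − 416 = 0  ⟹  s² + 3s − 208 = 0
s = 13 or s = −16, giving (13, 19) and (−16, −10).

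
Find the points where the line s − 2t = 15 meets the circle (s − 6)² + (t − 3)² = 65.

Substitute t = (−15 + s)/2:
5s² − 90s + 325 = 0  ⟹  s² − 18s + 65 = 0
s = 13 or s = 5, giving (13, −1) and (5, −5).

(5, −5) and (13, −1)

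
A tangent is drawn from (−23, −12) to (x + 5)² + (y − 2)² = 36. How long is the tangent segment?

With centre O = (−5, 2), |OP|² = 520 and r² = 36.
By the tangent–radius right angle, tangent length = √(|PO|² − r²) = √484 = 22.

22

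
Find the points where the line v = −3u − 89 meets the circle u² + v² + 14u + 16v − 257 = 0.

(−26, −11) and (−24, −17)

Substitute v = −3u − 89:
10u² + 500u + 6240 = 0  ⟹  u² + 50u + 624 = 0
u = −24 or u = −26, giving (−24, −17) and (−26, −11).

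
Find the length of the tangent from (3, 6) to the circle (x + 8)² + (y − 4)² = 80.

With centre O = (−8, 4), |OP|² = 125 and r² = 80.
By the tangent–radius right angle, tangent length = √(|PO|² − r²) = √45 = 3√5.

3√5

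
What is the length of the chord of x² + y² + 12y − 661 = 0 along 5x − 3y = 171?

The distance from (0, −6) to the line is 153/√34, and r² = 697.
Half the chord is √(r² − d²) = √(17/2), so the full chord is √34.

√34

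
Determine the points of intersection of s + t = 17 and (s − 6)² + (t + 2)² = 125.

From the line, t = −s + 17. Substituting:
2s² − 50s + 272 = 0  ⟹  s² − 25s + 136 = 0
s = 17 or s = 8, giving (17, 0) and (8, 9).

(8, 9) and (17, 0)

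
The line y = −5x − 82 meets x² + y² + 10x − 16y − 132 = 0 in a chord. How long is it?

Substitute y = −5x − 82:
26x² + 910x + 7904 = 0  ⟹  x² + 35x + 304 = 0
x = −16 or x = −19, giving (−16, −2) and (−19, 13).
|(−16, −2) − (−19, 13)| = √((3)² + (−15)²) = 3√26.

3√26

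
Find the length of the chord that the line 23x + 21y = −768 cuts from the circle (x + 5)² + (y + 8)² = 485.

Express y = (−768 − 23x)/21 and substitute into the circle:
970x² + 32010x + 157140 = 0  ⟹  x² + 33x + 162 = 0
x = −6 or x = −27, giving (−6, −30) and (−27, −7).
Chord length = distance between (−6, −30) and (−27, −7) = √970 = √970.

√970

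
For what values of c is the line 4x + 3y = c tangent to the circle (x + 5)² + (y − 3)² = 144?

c = −71 or c = 49

The line touches the circle iff its distance from (−5, 3) is 12:
|4·(−5) + 3·3 − c| / √25 = 12
|c − (−11)| = 12·5, so c = 49 or c = −71.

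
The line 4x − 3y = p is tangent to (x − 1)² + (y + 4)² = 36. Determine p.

p = −14 or p = 46

For a tangent, require d(centre, line) = r = 6.
|4·1 − 3·(−4) − p| / √25 = 6
|p − (16)| = 6·5, so p = 46 or p = −14.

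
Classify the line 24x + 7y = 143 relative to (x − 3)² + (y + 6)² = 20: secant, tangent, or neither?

neither

Substituting the line into the circle gives 625x² − 9174x + 33686 = 0.
Discriminant = (−9174)² − 4·625·(33686) = −52724 < 0.
No real roots: the line does not meet the circle.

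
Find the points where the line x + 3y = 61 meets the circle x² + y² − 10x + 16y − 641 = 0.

(4, 19) and (22, 13)

From the line, y = (61 − x)/3. Substituting:
10x² − 260x + 880 = 0  ⟹  x² − 26x + 88 = 0
x = 22 or x = 4, giving (22, 13) and (4, 19).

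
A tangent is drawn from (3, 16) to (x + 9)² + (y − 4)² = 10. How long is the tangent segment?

Centre (−9, 4), r² = 10. |PO|² = (12)² + (12)² = 288.
Power of the point: PT² = |PO|² − r² = 278, so PT = √278.

√278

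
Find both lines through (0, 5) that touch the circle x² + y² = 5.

Write the tangent as mx − y + (5 − m·(0)) = 0 and set its distance from the centre to √5:
[m·(0) − (−5)]² = 5(m² + 1)
m² − 4 = 0, so m = −2 or m = 2.
With m = −2: 2x + y = 5. With m = 2: 2x − y = −5.

2x + y = 5 and 2x − y = −5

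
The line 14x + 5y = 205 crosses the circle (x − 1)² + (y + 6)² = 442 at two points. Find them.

From the line, y = (205 − 14x)/5. Substituting:
221x² − 6630x + 44200 = 0  ⟹  x² − 30x + 200 = 0
x = 20 or x = 10, giving (20, −15) and (10, 13).

(10, 13) and (20, −15)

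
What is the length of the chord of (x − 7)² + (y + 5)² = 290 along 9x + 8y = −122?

Centre (7, −5), r² = 290. Perpendicular distance d from centre to line = |145| / √145 = 145/√145.
Half the chord is √(r² − d²) = √(145), so the full chord is 2√145.

2√145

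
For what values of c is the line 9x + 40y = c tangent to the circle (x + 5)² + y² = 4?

Tangency holds when the distance from the centre (−5, 0) to the line equals the radius 2:
|9·(−5) + 40·0 − c| / √1681 = 2
|c − (−45)| = 2·41, so c = 37 or c = −127.

c = −127 or c = 37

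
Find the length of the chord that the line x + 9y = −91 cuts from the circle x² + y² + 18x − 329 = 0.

The distance from (−9, 0) to the line is 82/√82, and r² = 410.
Half the chord is √(r² − d²) = √(328), so the full chord is 4√82.

4√82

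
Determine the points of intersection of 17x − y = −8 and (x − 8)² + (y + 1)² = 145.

(−1, −9) and (0, 8)

Substitute y = 17x + 8:
290x² + 290x = 0  ⟹  x² + x = 0
x = 0 or x = −1, giving (0, 8) and (−1, −9).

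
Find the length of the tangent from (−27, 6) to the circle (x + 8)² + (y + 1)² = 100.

√310

Centre (−8, −1), r² = 100. |PO|² = (−19)² + (7)² = 410.
The tangent meets the radius at right angles, so tangent² = |PO|² − r² = 410 − 100 = 310.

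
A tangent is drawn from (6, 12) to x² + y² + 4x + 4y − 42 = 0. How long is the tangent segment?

Centre (−2, −2), r² = 50. |PO|² = (8)² + (14)² = 260.
Power of the point: PT² = |PO|² − r² = 210, so PT = √210.

√210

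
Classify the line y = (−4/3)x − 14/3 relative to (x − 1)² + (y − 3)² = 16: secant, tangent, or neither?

Substituting the line into the circle gives 25x² + 166x + 394 = 0.
Discriminant = (166)² − 4·25·(394) = −11844 < 0.
No real roots: the line does not meet the circle.

neither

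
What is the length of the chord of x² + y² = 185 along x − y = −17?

Substitute y = x + 17:
2x² + 34x + 104 = 0  ⟹  x² + 17x + 52 = 0
x = −4 or x = −13, giving (−4, 13) and (−13, 4).
Chord length = distance between (−4, 13) and (−13, 4) = √162 = 9√2.

9√2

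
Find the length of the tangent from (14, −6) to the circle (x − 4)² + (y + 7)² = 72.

Centre (4, −7), r² = 72. |PO|² = (10)² + (1)² = 101.
The tangent meets the radius at right angles, so tangent² = |PO|² − r² = 101 − 72 = 29.

√29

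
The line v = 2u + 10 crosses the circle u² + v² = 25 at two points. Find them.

Substitute v = 2u + 10:
5u² + 40u + 75 = 0  ⟹  u² + 8u + 15 = 0
u = −3 or u = −5, giving (−3, 4) and (−5, 0).

(−5, 0) and (−3, 4)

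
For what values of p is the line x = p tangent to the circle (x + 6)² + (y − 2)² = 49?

p = −13 or p = 1

Tangency holds when the distance from the centre (−6, 2) to the line equals the radius 7:
|1·(−6) + 0·2 − p| / √1 = 7
|p − (−6)| = 7, so p = 1 or p = −13.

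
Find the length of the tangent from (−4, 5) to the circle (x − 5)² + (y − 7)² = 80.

√5

With centre O = (5, 7), |OP|² = 85 and r² = 80.
By the tangent–radius right angle, tangent length = √(|PO|² − r²) = √5.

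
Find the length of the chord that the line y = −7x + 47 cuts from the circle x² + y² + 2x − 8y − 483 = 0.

30√2

Substitute y = −7x + 47:
50x² − 600x + 1350 = 0  ⟹  x² − 12x + 27 = 0
x = 9 or x = 3, giving (9, −16) and (3, 26).
|(9, −16) − (3, 26)| = √((6)² + (−42)²) = 30√2.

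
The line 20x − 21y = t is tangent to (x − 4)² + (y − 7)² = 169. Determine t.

The line touches the circle iff its distance from (4, 7) is 13:
|20·4 − 21·7 − t| / √841 = 13
|t − (−67)| = 13·29, so t = 310 or t = −444.

t = −444 or t = 310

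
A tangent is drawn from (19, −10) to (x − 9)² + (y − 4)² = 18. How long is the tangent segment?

The centre is (9, 4) and r = 3√2. The square of the distance from P to the centre is 100 + 196 = 296.
By the tangent–radius right angle, tangent length = √(|PO|² − r²) = √278.

√278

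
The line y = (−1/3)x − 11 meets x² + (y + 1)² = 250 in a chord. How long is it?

Substitute y = (−33 − x)/3:
10x² + 60x − 1350 = 0  ⟹  x² + 6x − 135 = 0
x = 9 or x = −15, giving (9, −14) and (−15, −6).
Chord length = distance between (9, −14) and (−15, −6) = √640 = 8√10.

8√10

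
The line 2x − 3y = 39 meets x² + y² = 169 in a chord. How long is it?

4√13

From the line, y = (−39 + 2x)/3. Substituting:
13x² − 156x = 0  ⟹  x² − 12x = 0
x = 12 or x = 0, giving (12, −5) and (0, −13).
Chord length = distance between (12, −5) and (0, −13) = √208 = 4√13.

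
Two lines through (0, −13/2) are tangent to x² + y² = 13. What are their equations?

3x − 2y = 13 and 3x + 2y = −13

A line y − (−13/2) = m(x − (0)) is tangent when its distance from (0, 0) is √13:
(0m − (13/2))² = 13(m² + 1)
4m² − 9 = 0, so m = 3/2 or m = −3/2.
With m = 3/2: 3x − 2y = 13. With m = −3/2: 3x + 2y = −13.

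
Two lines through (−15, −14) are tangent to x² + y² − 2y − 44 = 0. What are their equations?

Let a tangent through (−15, −14) have slope m. Its distance from (0, 1) must equal 3√5:
[m·(15) − (15)]² = 45(m² + 1)
2m² − 5m + 2 = 0, so m = 2 or m = 1/2.
Through (−15, −14) these give 2x − y = −16 and x − 2y = 13.

2x − y = −16 and x − 2y = 13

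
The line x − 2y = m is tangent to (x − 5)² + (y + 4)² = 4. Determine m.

For a tangent, require d(centre, line) = r = 2.
|1·5 − 2·(−4) − m| / √5 = 2
|m − (13)| = 2√5.

m = 13 ± 2√5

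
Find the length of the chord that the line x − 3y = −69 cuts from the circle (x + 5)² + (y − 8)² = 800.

Centre (−5, 8), r² = 800. Perpendicular distance d from centre to line = |40| / √10 = 40/√10.
Chord = 2√(r² − d²) = 2·√(640) = 16√10.

16√10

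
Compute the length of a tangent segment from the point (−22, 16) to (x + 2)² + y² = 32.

4√39

Centre (−2, 0), r² = 32. |PO|² = (−20)² + (16)² = 656.
The tangent meets the radius at right angles, so tangent² = |PO|² − r² = 656 − 32 = 624.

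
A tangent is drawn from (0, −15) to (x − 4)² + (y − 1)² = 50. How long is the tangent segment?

The centre is (4, 1) and r = 5√2. The square of the distance from P to the centre is 16 + 256 = 272.
The tangent meets the radius at right angles, so tangent² = |PO|² − r² = 272 − 50 = 222.

√222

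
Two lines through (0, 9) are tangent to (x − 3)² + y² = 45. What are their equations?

A line y − (9) = m(x − (0)) is tangent when its distance from (3, 0) is 3√5:
(3m − (−9))² = 45(m² + 1)
2m² − 3m − 2 = 0, so m = −1/2 or m = 2.
Through (0, 9) these give x + 2y = 18 and 2x − y = −9.

x + 2y = 18 and 2x − y = −9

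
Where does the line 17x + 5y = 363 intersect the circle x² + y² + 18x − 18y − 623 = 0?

(14, 25) and (19, 8)

Express y = (363 − 17x)/5 and substitute into the circle:
314x² − 10362x + 83524 = 0  ⟹  x² − 33x + 266 = 0
x = 19 or x = 14, giving (19, 8) and (14, 25).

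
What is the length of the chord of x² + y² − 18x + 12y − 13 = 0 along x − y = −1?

From the line, y = x + 1. Substituting:
2x² − 4x = 0  ⟹  x² − 2x = 0
x = 2 or x = 0, giving (2, 3) and (0, 1).
|(2, 3) − (0, 1)| = √((2)² + (2)²) = 2√2.

2√2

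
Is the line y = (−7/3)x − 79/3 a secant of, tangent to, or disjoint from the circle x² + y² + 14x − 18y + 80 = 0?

disjoint

Substituting the line into the circle gives 58x² + 1610x + 11227 = 0.
Discriminant = (1610)² − 4·58·(11227) = −12564 < 0.
No real roots: the line does not meet the circle.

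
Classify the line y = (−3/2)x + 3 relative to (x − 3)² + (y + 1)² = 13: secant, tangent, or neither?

secant

Substituting the line into the circle gives 13x² − 72x + 48 = 0.
Discriminant = (−72)² − 4·13·(48) = 2688 > 0.
Two real roots: the line is a secant.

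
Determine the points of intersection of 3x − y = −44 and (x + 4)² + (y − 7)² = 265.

(−16, −4) and (−7, 23)

Express y = 3x + 44 and substitute into the circle:
10x² + 230x + 1120 = 0  ⟹  x² + 23x + 112 = 0
x = −7 or x = −16, giving (−7, 23) and (−16, −4).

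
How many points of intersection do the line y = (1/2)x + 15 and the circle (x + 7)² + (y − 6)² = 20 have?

d² = (1·(−7) − 2·6 − (−30))²/5 = 121/5; r² = 20.
Since d² > r², the line lies outside the circle.

0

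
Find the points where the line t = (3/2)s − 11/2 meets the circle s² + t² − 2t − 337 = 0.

From the line, t = (−11 + 3s)/2. Substituting:
13s² − 78s − 1183 = 0  ⟹  s² − 6s − 91 = 0
s = 13 or s = −7, giving (13, 14) and (−7, −16).

(−7, −16) and (13, 14)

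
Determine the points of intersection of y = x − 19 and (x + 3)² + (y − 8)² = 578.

Substitute y = x − 19:
2x² − 48x + 160 = 0  ⟹  x² − 24x + 80 = 0
x = 20 or x = 4, giving (20, 1) and (4, −15).

(4, −15) and (20, 1)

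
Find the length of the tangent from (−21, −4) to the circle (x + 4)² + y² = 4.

√301

Centre (−4, 0), r² = 4. |PO|² = (−17)² + (−4)² = 305.
The tangent meets the radius at right angles, so tangent² = |PO|² − r² = 305 − 4 = 301.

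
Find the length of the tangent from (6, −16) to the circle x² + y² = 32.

Centre (0, 0), r² = 32. |PO|² = (6)² + (−16)² = 292.
The tangent meets the radius at right angles, so tangent² = |PO|² − r² = 292 − 32 = 260.

2√65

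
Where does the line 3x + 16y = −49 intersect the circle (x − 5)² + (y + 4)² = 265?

From the line, y = (−49 − 3x)/16. Substituting:
265x² − 2650x − 61215 = 0  ⟹  x² − 10x − 231 = 0
x = 21 or x = −11, giving (21, −7) and (−11, −1).

(−11, −1) and (21, −7)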